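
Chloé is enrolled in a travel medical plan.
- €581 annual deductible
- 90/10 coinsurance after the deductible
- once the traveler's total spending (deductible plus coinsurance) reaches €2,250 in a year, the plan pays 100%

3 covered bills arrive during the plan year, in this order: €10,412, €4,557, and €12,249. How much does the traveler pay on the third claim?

€230.20

#1 (€10,412): deductible takes €581, €9,831 remains; 10% of €9,831 = €983.10. Cost to traveler: €1,564.10. OOP to date €1,564.10.
#2 (€4,557): 10% coinsurance on €4,557 = €455.70. Cost to traveler: €455.70. OOP to date €2,019.80.
#3 (€12,249): 10% coinsurance on €12,249 = €1,224.90. Adding that to €2,019.80 gives €3,244.70, past the €2,250 cap; traveler pays only €2,250 − €2,019.80 = €230.20.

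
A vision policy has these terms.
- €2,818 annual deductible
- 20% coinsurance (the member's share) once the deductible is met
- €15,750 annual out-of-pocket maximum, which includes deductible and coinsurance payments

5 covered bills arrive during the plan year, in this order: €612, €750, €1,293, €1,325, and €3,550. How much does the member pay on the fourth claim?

Claim 1 (€612): all of it applies to the deductible. Member owes €612 (running OOP €612).
Claim 2 (€750): all of it applies to the deductible. Cost to member: €750. OOP to date €1,362.
Claim 3 (€1,293): entire amount goes to the deductible. Member owes €1,293 (running OOP €2,655).
Claim 4 (€1,325): €163 finishes the deductible; €1,162 goes to coinsurance; coinsurance €1,162 × 20% = €232.40. Member pays €395.40; OOP now €3,050.40.

€395.40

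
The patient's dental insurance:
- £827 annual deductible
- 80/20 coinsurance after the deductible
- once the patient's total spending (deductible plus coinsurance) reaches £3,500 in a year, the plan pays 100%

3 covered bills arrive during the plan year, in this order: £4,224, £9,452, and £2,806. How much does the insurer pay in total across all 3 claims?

£12,982

Bill 1, £4,224: £827 to deductible, leaving £3,397; patient's 20% is £679.40. Cost to patient: £1,506.40. OOP to date £1,506.40. Plan pays £4,224 − £1,506.40 = £2,717.60.
Bill 2, £9,452: deductible met; 20% of £9,452 = £1,890.40. Patient pays £1,890.40; OOP now £3,396.80. Plan pays £9,452 − £1,890.40 = £7,561.60.
Bill 3, £2,806: deductible already satisfied, so patient's share is 20% × £2,806 = £561.20. Adding that to £3,396.80 gives £3,958, past the £3,500 cap; patient pays only £3,500 − £3,396.80 = £103.20. Plan pays £2,806 − £103.20 = £2,702.80.
Insurer total = bills − patient's total = £16,482 − £3,500 = £12,982.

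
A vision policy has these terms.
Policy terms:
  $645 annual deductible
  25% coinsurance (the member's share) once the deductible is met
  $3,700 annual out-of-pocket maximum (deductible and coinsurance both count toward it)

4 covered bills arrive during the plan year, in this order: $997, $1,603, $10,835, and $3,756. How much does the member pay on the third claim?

Bill 1, $997: deductible takes $645, $352 remains; member's 25% is $88. Cost to member: $733. OOP to date $733.
Bill 2, $1,603: deductible met; 25% of $1,603 = $400.75. Member owes $400.75 (running OOP $1,133.75).
Bill 3, $10,835: deductible met; 25% of $10,835 = $2,708.75. Adding that to $1,133.75 gives $3,842.50, past the $3,700 cap; member pays only $3,700 − $1,133.75 = $2,566.25.

$2,566.25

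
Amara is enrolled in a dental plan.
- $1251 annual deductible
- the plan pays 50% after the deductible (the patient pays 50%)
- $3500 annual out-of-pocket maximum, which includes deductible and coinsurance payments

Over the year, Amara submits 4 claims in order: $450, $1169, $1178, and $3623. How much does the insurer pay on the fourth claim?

$2147

Bill 1, $450: fully absorbed by the deductible. Patient pays $450; OOP now $450. Plan pays $450 − $450 = $0.
Bill 2, $1169: $801 to deductible, leaving $368; patient's 50% is $184. Patient pays $985; OOP now $1435. Insurer: $1169 − $985 = $184.
Bill 3, $1178: deductible met; 50% of $1178 = $589. Cost to patient: $589. OOP to date $2024. Insurer: $1178 − $589 = $589.
Bill 4, $3623: deductible met; 50% of $3623 = $1811.50. Adding that to $2024 gives $3835.50, past the $3500 cap; patient pays only $3500 − $2024 = $1476. Plan pays $3623 − $1476 = $2147.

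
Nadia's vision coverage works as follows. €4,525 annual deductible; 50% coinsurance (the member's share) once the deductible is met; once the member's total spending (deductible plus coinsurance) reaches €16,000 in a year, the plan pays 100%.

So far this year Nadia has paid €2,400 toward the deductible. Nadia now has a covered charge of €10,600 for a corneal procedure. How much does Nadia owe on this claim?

€6,362.50

€2,400 of the €4,525 deductible is already met, leaving €2,125.
The remaining €8,475 (= €10,600 − €2,125) moves to coinsurance.
Coinsurance: €8,475 × 50% = €4,237.50.
Member responsibility before any cap: €2,125 + €4,237.50 = €6,362.50.
Year-to-date out-of-pocket becomes €2,400 + €6,362.50 = €8,762.50, still under the €16,000 maximum, so no cap applies.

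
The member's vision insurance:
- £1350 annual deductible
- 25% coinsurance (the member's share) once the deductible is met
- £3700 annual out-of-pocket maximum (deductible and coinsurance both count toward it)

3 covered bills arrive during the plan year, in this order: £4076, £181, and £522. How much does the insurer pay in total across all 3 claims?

£2571.75

Claim 1 (£4076): £1350 finishes the deductible; £2726 goes to coinsurance; 25% of £2726 = £681.50. Member pays £2031.50; OOP now £2031.50. Insurer: £4076 − £2031.50 = £2044.50.
Claim 2 (£181): deductible met; 25% of £181 = £45.25. Member owes £45.25 (running OOP £2076.75). Plan pays £181 − £45.25 = £135.75.
Claim 3 (£522): deductible met; 25% of £522 = £130.50. Member owes £130.50 (running OOP £2207.25). Plan pays £522 − £130.50 = £391.50.
Insurer total = bills − member's total = £4779 − £2207.25 = £2571.75.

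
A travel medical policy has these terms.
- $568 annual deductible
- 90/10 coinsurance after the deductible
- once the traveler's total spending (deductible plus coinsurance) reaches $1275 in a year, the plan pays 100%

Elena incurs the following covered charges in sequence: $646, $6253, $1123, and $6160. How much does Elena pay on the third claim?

Claim 1 — $646: $568 finishes the deductible; $78 goes to coinsurance; traveler's 10% is $7.80. Cost to traveler: $575.80. OOP to date $575.80.
Claim 2 — $6253: 10% coinsurance on $6253 = $625.30. Cost to traveler: $625.30. OOP to date $1201.10.
Claim 3 — $1123: deductible met; 10% of $1123 = $112.30. OOP would hit $1313.40 > $1275, so the cap limits the traveler to $1275 − $1201.10 = $73.90.

$73.90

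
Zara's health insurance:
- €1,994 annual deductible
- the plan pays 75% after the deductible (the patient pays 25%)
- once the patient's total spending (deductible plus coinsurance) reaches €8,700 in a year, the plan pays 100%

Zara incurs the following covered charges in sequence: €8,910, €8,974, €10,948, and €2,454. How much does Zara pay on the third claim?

Claim 1 — €8,910: deductible takes €1,994, €6,916 remains; patient's 25% is €1,729. Cost to patient: €3,723. OOP to date €3,723.
Claim 2 — €8,974: deductible met; 25% of €8,974 = €2,243.50. Cost to patient: €2,243.50. OOP to date €5,966.50.
Claim 3 — €10,948: deductible already satisfied, so patient's share is 25% × €10,948 = €2,737. That would push OOP to €8,703.50, over the €8,700 cap, so patient pays €8,700 − €5,966.50 = €2,733.50.

€2,733.50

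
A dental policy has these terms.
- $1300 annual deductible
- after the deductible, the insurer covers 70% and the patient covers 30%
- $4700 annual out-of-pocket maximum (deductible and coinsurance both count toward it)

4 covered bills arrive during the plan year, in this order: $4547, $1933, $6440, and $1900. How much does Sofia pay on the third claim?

$1846

Claim 1 — $4547: $1300 finishes the deductible; $3247 goes to coinsurance; coinsurance $3247 × 30% = $974.10. Patient owes $2274.10 (running OOP $2274.10).
Claim 2 — $1933: deductible already satisfied, so patient's share is 30% × $1933 = $579.90. Patient owes $579.90 (running OOP $2854).
Claim 3 — $6440: 30% coinsurance on $6440 = $1932. Adding that to $2854 gives $4786, past the $4700 cap; patient pays only $4700 − $2854 = $1846.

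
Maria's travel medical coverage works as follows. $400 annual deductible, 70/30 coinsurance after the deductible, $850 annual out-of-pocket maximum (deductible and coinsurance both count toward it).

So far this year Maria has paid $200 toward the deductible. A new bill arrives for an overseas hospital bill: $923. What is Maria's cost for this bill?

$416.90

Deductible still to meet: $400 − $200 = $200.
That leaves $923 − $200 = $723 for coinsurance.
Traveler's 30% share of $723 is $216.90.
So the traveler owes $200 + $216.90 = $416.90 before any cap.
Total out-of-pocket so far would be $200 + $416.90 = $616.90, below the $850 cap — no reduction.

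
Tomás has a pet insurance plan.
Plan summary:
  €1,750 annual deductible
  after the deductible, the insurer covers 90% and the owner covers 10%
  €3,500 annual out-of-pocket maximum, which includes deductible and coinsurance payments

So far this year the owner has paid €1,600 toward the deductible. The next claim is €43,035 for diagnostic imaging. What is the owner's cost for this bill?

€1,600 of the €1,750 deductible is already met, leaving €150.
That leaves €43,035 − €150 = €42,885 for coinsurance.
10% of €42,885 = €4,288.50 falls to the owner.
That puts the owner's cost at €150 + €4,288.50 = €4,438.50 before any cap.
That would bring total out-of-pocket to €6,038.50, past the €3,500 cap. The owner is capped at €3,500 − €1,600 = €1,900 on this claim.

€1,900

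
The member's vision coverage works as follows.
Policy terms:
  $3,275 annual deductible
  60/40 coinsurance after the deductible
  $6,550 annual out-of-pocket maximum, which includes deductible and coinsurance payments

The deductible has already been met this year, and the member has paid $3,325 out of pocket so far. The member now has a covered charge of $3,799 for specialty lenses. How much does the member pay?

$1,519.60

With the deductible met, the entire $3,799 is subject to coinsurance.
Coinsurance: $3,799 × 40% = $1,519.60.
Year-to-date out-of-pocket becomes $3,325 + $1,519.60 = $4,844.60, still under the $6,550 maximum, so no cap applies.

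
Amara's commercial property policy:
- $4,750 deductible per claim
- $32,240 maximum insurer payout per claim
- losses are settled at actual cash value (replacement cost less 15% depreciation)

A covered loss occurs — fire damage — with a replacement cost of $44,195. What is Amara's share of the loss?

$11,955

Actual cash value after 15% depreciation: $44,195 × 85% = $37,565.75.
Subtract the deductible: $37,565.75 − $4,750 = $32,815.75.
$32,815.75 exceeds the $32,240 limit, so the insurer pays the limit: $32,240.
Business's share is the uncovered remainder: $44,195 − $32,240 = $11,955.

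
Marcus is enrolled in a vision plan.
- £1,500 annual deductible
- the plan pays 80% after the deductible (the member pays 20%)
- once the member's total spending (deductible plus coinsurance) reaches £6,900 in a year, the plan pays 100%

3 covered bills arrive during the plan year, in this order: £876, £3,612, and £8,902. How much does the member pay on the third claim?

£1,780.40

#1 (£876): all of it applies to the deductible. Member owes £876 (running OOP £876).
#2 (£3,612): deductible takes £624, £2,988 remains; 20% of £2,988 = £597.60. Member owes £1,221.60 (running OOP £2,097.60).
#3 (£8,902): 20% coinsurance on £8,902 = £1,780.40. Cost to member: £1,780.40. OOP to date £3,878.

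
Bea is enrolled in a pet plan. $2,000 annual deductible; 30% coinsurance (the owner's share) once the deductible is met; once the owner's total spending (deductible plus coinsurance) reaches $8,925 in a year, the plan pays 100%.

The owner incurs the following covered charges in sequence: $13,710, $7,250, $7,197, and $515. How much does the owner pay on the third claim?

$1,237

Bill 1, $13,710: $2,000 finishes the deductible; $11,710 goes to coinsurance; 30% of $11,710 = $3,513. Owner owes $5,513 (running OOP $5,513).
Bill 2, $7,250: 30% coinsurance on $7,250 = $2,175. Owner pays $2,175; OOP now $7,688.
Bill 3, $7,197: deductible met; 30% of $7,197 = $2,159.10. OOP would hit $9,847.10 > $8,925, so the cap limits the owner to $8,925 − $7,688 = $1,237.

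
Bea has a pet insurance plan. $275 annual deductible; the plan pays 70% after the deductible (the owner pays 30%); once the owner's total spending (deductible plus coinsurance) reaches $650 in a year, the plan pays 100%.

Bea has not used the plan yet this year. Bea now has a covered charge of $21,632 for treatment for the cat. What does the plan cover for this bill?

$20,982

Deductible not yet touched, so the first $275 of the bill goes to the deductible.
The remaining $21,357 (= $21,632 − $275) moves to coinsurance.
Owner's 30% share of $21,357 is $6,407.10.
So the owner owes $275 + $6,407.10 = $6,682.10 before any cap.
Adding $6,682.10 to the $0 already spent would give $6,682.10, which exceeds the $650 cap; the owner pays just $650 − $0 = $650.
The insurer covers the remainder: $21,632 − $650 = $20,982.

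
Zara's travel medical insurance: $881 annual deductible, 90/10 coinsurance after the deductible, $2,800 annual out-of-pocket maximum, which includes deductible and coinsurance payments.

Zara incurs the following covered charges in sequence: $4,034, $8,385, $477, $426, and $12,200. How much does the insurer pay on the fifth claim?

Bill 1, $4,034: deductible takes $881, $3,153 remains; traveler's 10% is $315.30. Traveler owes $1,196.30 (running OOP $1,196.30). Plan pays $4,034 − $1,196.30 = $2,837.70.
Bill 2, $8,385: 10% coinsurance on $8,385 = $838.50. Traveler pays $838.50; OOP now $2,034.80. Insurer: $8,385 − $838.50 = $7,546.50.
Bill 3, $477: deductible already satisfied, so traveler's share is 10% × $477 = $47.70. Traveler owes $47.70 (running OOP $2,082.50). Plan pays $477 − $47.70 = $429.30.
Bill 4, $426: deductible met; 10% of $426 = $42.60. Traveler pays $42.60; OOP now $2,125.10. Insurer: $426 − $42.60 = $383.40.
Bill 5, $12,200: 10% coinsurance on $12,200 = $1,220. That would push OOP to $3,345.10, over the $2,800 cap, so traveler pays $2,800 − $2,125.10 = $674.90. Insurer: $12,200 − $674.90 = $11,525.10.

$11,525.10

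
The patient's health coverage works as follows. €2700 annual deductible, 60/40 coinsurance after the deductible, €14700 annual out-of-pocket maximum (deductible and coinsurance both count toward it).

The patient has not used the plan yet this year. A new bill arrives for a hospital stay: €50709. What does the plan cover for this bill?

Deductible not yet touched, so the first €2700 of the bill goes to the deductible.
After the €2700 deductible portion, €50709 − €2700 = €48009 is subject to coinsurance.
40% of €48009 = €19203.60 falls to the patient.
That puts the patient's cost at €2700 + €19203.60 = €21903.60 before any cap.
Year-to-date out-of-pocket would reach €0 + €21903.60 = €21903.60, above the €14700 maximum, so the patient pays only €14700 − €0 = €14700.
Insurer pays the balance: €50709 − €14700 = €36009.

€36009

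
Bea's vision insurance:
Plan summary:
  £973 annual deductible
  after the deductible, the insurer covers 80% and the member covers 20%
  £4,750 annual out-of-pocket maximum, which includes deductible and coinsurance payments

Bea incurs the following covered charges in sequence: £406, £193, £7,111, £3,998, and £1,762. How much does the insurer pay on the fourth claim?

£3,198.40

#1 (£406): fully absorbed by the deductible. Cost to member: £406. OOP to date £406. Insurer: £406 − £406 = £0.
#2 (£193): entire amount goes to the deductible. Member pays £193; OOP now £599. Insurer: £193 − £193 = £0.
#3 (£7,111): deductible takes £374, £6,737 remains; member's 20% is £1,347.40. Cost to member: £1,721.40. OOP to date £2,320.40. Plan pays £7,111 − £1,721.40 = £5,389.60.
#4 (£3,998): 20% coinsurance on £3,998 = £799.60. Member owes £799.60 (running OOP £3,120). Insurer: £3,998 − £799.60 = £3,198.40.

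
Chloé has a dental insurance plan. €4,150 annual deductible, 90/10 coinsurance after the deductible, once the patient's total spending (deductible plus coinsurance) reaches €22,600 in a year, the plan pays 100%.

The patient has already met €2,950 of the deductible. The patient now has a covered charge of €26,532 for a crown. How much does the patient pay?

€3,733.20

€2,950 of the €4,150 deductible is already met, leaving €1,200.
The remaining €25,332 (= €26,532 − €1,200) moves to coinsurance.
Coinsurance: €25,332 × 10% = €2,533.20.
That puts the patient's cost at €1,200 + €2,533.20 = €3,733.20 before any cap.
Total out-of-pocket so far would be €2,950 + €3,733.20 = €6,683.20, below the €22,600 cap — no reduction.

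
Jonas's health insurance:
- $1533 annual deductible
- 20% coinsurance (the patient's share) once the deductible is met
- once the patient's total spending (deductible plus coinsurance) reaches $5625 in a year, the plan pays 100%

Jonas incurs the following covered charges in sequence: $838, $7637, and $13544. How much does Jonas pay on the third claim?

$2703.60

Claim 1 — $838: fully absorbed by the deductible. Patient owes $838 (running OOP $838).
Claim 2 — $7637: $695 finishes the deductible; $6942 goes to coinsurance; coinsurance $6942 × 20% = $1388.40. Cost to patient: $2083.40. OOP to date $2921.40.
Claim 3 — $13544: deductible already satisfied, so patient's share is 20% × $13544 = $2708.80. That would push OOP to $5630.20, over the $5625 cap, so patient pays $5625 − $2921.40 = $2703.60.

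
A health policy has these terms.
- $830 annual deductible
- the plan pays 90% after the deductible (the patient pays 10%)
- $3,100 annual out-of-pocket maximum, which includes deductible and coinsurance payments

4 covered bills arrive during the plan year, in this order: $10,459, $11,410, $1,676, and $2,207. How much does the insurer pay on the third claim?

$1,509.90

Claim 1 ($10,459): $830 finishes the deductible; $9,629 goes to coinsurance; 10% of $9,629 = $962.90. Patient owes $1,792.90 (running OOP $1,792.90). Plan pays $10,459 − $1,792.90 = $8,666.10.
Claim 2 ($11,410): deductible already satisfied, so patient's share is 10% × $11,410 = $1,141. Cost to patient: $1,141. OOP to date $2,933.90. Insurer: $11,410 − $1,141 = $10,269.
Claim 3 ($1,676): 10% coinsurance on $1,676 = $167.60. That would push OOP to $3,101.50, over the $3,100 cap, so patient pays $3,100 − $2,933.90 = $166.10. Plan pays $1,676 − $166.10 = $1,509.90.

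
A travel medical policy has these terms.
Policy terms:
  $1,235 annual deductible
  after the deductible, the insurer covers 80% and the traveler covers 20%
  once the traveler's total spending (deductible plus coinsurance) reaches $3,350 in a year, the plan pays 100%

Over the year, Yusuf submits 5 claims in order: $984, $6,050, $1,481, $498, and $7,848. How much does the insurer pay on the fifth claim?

Bill 1, $984: entire amount goes to the deductible. Traveler pays $984; OOP now $984. Plan pays $984 − $984 = $0.
Bill 2, $6,050: deductible takes $251, $5,799 remains; traveler's 20% is $1,159.80. Traveler owes $1,410.80 (running OOP $2,394.80). Insurer: $6,050 − $1,410.80 = $4,639.20.
Bill 3, $1,481: deductible already satisfied, so traveler's share is 20% × $1,481 = $296.20. Traveler pays $296.20; OOP now $2,691. Plan pays $1,481 − $296.20 = $1,184.80.
Bill 4, $498: 20% coinsurance on $498 = $99.60. Traveler pays $99.60; OOP now $2,790.60. Plan pays $498 − $99.60 = $398.40.
Bill 5, $7,848: deductible met; 20% of $7,848 = $1,569.60. OOP would hit $4,360.20 > $3,350, so the cap limits the traveler to $3,350 − $2,790.60 = $559.40. Plan pays $7,848 − $559.40 = $7,288.60.

$7,288.60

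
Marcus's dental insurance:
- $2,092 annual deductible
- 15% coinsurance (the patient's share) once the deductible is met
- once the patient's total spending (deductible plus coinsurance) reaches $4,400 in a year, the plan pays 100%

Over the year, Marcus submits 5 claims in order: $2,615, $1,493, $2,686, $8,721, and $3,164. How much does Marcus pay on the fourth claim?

$1,308.15

#1 ($2,615): $2,092 finishes the deductible; $523 goes to coinsurance; 15% of $523 = $78.45. Patient pays $2,170.45; OOP now $2,170.45.
#2 ($1,493): deductible met; 15% of $1,493 = $223.95. Cost to patient: $223.95. OOP to date $2,394.40.
#3 ($2,686): 15% coinsurance on $2,686 = $402.90. Cost to patient: $402.90. OOP to date $2,797.30.
#4 ($8,721): deductible already satisfied, so patient's share is 15% × $8,721 = $1,308.15. Patient pays $1,308.15; OOP now $4,105.45.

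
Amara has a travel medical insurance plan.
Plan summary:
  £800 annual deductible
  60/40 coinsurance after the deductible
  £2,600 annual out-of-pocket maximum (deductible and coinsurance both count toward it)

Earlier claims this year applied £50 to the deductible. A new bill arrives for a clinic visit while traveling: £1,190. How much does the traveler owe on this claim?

£926

Deductible still to meet: £800 − £50 = £750.
The remaining £440 (= £1,190 − £750) moves to coinsurance.
Traveler's 40% share of £440 is £176.
That puts the traveler's cost at £750 + £176 = £926 before any cap.
Total out-of-pocket so far would be £50 + £926 = £976, below the £2,600 cap — no reduction.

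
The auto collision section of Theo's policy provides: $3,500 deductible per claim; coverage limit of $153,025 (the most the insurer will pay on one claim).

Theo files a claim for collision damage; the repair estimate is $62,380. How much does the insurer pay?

After the deductible, $62,380 − $3,500 = $58,880 remains.
$58,880 ≤ $153,025, so the limit doesn't bind; insurer pays $58,880.

$58,880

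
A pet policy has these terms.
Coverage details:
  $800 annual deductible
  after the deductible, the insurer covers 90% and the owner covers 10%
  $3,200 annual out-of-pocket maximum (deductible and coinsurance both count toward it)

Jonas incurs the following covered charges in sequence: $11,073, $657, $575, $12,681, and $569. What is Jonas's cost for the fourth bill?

#1 ($11,073): deductible takes $800, $10,273 remains; coinsurance $10,273 × 10% = $1,027.30. Owner owes $1,827.30 (running OOP $1,827.30).
#2 ($657): deductible met; 10% of $657 = $65.70. Owner pays $65.70; OOP now $1,893.
#3 ($575): 10% coinsurance on $575 = $57.50. Owner pays $57.50; OOP now $1,950.50.
#4 ($12,681): deductible already satisfied, so owner's share is 10% × $12,681 = $1,268.10. That would push OOP to $3,218.60, over the $3,200 cap, so owner pays $3,200 − $1,950.50 = $1,249.50.

$1,249.50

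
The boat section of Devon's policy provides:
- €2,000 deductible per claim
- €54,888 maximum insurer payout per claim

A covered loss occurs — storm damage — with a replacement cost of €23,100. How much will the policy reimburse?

Less the €2,000 deductible: €23,100 − €2,000 = €21,100.
That's under the €54,888 cap, so the insurer reimburses the full €21,100.

€21,100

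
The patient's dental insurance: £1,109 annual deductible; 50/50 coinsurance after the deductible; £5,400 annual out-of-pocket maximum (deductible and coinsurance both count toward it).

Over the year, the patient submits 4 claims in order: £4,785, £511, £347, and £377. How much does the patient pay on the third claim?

£173.50

Bill 1, £4,785: £1,109 to deductible, leaving £3,676; patient's 50% is £1,838. Cost to patient: £2,947. OOP to date £2,947.
Bill 2, £511: deductible met; 50% of £511 = £255.50. Patient owes £255.50 (running OOP £3,202.50).
Bill 3, £347: deductible already satisfied, so patient's share is 50% × £347 = £173.50. Patient pays £173.50; OOP now £3,376.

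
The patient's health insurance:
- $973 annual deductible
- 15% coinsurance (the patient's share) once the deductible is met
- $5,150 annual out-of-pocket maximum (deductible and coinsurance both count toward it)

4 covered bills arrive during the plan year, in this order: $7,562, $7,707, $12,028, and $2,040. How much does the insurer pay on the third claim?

$10,223.80

Claim 1 ($7,562): $973 finishes the deductible; $6,589 goes to coinsurance; 15% of $6,589 = $988.35. Cost to patient: $1,961.35. OOP to date $1,961.35. Insurer: $7,562 − $1,961.35 = $5,600.65.
Claim 2 ($7,707): 15% coinsurance on $7,707 = $1,156.05. Patient pays $1,156.05; OOP now $3,117.40. Insurer: $7,707 − $1,156.05 = $6,550.95.
Claim 3 ($12,028): 15% coinsurance on $12,028 = $1,804.20. Patient pays $1,804.20; OOP now $4,921.60. Insurer: $12,028 − $1,804.20 = $10,223.80.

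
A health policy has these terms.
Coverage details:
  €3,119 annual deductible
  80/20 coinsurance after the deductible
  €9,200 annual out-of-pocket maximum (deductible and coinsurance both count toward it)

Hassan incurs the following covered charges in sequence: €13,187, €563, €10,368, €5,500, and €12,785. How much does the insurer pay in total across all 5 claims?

€33,203

Claim 1 — €13,187: deductible takes €3,119, €10,068 remains; coinsurance €10,068 × 20% = €2,013.60. Patient pays €5,132.60; OOP now €5,132.60. Insurer: €13,187 − €5,132.60 = €8,054.40.
Claim 2 — €563: 20% coinsurance on €563 = €112.60. Patient owes €112.60 (running OOP €5,245.20). Plan pays €563 − €112.60 = €450.40.
Claim 3 — €10,368: deductible already satisfied, so patient's share is 20% × €10,368 = €2,073.60. Cost to patient: €2,073.60. OOP to date €7,318.80. Insurer: €10,368 − €2,073.60 = €8,294.40.
Claim 4 — €5,500: deductible met; 20% of €5,500 = €1,100. Patient owes €1,100 (running OOP €8,418.80). Insurer: €5,500 − €1,100 = €4,400.
Claim 5 — €12,785: 20% coinsurance on €12,785 = €2,557. OOP would hit €10,975.80 > €9,200, so the cap limits the patient to €9,200 − €8,418.80 = €781.20. Plan pays €12,785 − €781.20 = €12,003.80.
Insurer total: €8,054.40 + €450.40 + €8,294.40 + €4,400 + €12,003.80 = €33,203.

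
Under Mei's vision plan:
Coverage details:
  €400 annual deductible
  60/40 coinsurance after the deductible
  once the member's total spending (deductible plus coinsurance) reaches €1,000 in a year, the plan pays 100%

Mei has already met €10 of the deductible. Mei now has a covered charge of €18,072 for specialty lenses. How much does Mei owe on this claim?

€990

Remaining deductible: €400 − €10 = €390.
After the €390 deductible portion, €18,072 − €390 = €17,682 is subject to coinsurance.
Member's 40% share of €17,682 is €7,072.80.
Member responsibility before any cap: €390 + €7,072.80 = €7,462.80.
Year-to-date out-of-pocket would reach €10 + €7,462.80 = €7,472.80, above the €1,000 maximum, so the member pays only €1,000 − €10 = €990.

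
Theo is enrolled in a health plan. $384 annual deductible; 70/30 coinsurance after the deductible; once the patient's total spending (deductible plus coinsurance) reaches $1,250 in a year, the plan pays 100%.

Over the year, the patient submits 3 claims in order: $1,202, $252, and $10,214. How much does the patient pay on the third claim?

Claim 1 ($1,202): $384 to deductible, leaving $818; coinsurance $818 × 30% = $245.40. Cost to patient: $629.40. OOP to date $629.40.
Claim 2 ($252): 30% coinsurance on $252 = $75.60. Patient owes $75.60 (running OOP $705).
Claim 3 ($10,214): deductible already satisfied, so patient's share is 30% × $10,214 = $3,064.20. Adding that to $705 gives $3,769.20, past the $1,250 cap; patient pays only $1,250 − $705 = $545.

$545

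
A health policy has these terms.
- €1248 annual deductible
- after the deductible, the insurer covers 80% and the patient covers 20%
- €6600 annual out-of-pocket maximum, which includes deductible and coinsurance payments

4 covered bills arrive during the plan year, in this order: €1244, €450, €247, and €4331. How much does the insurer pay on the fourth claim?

€3464.80

Claim 1 — €1244: fully absorbed by the deductible. Patient pays €1244; OOP now €1244. Insurer: €1244 − €1244 = €0.
Claim 2 — €450: deductible takes €4, €446 remains; coinsurance €446 × 20% = €89.20. Cost to patient: €93.20. OOP to date €1337.20. Insurer: €450 − €93.20 = €356.80.
Claim 3 — €247: deductible already satisfied, so patient's share is 20% × €247 = €49.40. Cost to patient: €49.40. OOP to date €1386.60. Insurer: €247 − €49.40 = €197.60.
Claim 4 — €4331: 20% coinsurance on €4331 = €866.20. Patient owes €866.20 (running OOP €2252.80). Insurer: €4331 − €866.20 = €3464.80.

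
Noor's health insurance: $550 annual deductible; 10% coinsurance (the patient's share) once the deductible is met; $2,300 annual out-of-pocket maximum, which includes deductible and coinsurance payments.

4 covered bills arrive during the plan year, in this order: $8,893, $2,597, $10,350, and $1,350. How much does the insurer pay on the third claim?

Bill 1, $8,893: $550 finishes the deductible; $8,343 goes to coinsurance; patient's 10% is $834.30. Patient owes $1,384.30 (running OOP $1,384.30). Insurer: $8,893 − $1,384.30 = $7,508.70.
Bill 2, $2,597: deductible already satisfied, so patient's share is 10% × $2,597 = $259.70. Patient owes $259.70 (running OOP $1,644). Insurer: $2,597 − $259.70 = $2,337.30.
Bill 3, $10,350: deductible already satisfied, so patient's share is 10% × $10,350 = $1,035. OOP would hit $2,679 > $2,300, so the cap limits the patient to $2,300 − $1,644 = $656. Plan pays $10,350 − $656 = $9,694.

$9,694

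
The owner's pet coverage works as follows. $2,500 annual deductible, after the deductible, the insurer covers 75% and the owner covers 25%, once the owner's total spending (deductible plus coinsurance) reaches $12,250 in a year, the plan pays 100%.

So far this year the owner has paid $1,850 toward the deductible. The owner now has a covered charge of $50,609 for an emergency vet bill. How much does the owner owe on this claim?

Deductible still to meet: $2,500 − $1,850 = $650.
That leaves $50,609 − $650 = $49,959 for coinsurance.
Coinsurance: $49,959 × 25% = $12,489.75.
Owner responsibility before any cap: $650 + $12,489.75 = $13,139.75.
Adding $13,139.75 to the $1,850 already spent would give $14,989.75, which exceeds the $12,250 cap; the owner pays just $12,250 − $1,850 = $10,400.

$10,400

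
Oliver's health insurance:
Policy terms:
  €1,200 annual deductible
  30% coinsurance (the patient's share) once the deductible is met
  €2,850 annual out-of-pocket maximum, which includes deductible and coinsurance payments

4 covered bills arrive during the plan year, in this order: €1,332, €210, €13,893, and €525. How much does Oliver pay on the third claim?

€1,547.40

Claim 1 (€1,332): €1,200 to deductible, leaving €132; 30% of €132 = €39.60. Patient owes €1,239.60 (running OOP €1,239.60).
Claim 2 (€210): deductible already satisfied, so patient's share is 30% × €210 = €63. Cost to patient: €63. OOP to date €1,302.60.
Claim 3 (€13,893): deductible met; 30% of €13,893 = €4,167.90. OOP would hit €5,470.50 > €2,850, so the cap limits the patient to €2,850 − €1,302.60 = €1,547.40.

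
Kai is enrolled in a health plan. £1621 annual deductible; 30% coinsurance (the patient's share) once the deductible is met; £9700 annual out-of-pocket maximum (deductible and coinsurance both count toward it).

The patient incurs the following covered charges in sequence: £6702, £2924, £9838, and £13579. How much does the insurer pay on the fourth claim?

Claim 1 — £6702: £1621 to deductible, leaving £5081; patient's 30% is £1524.30. Patient pays £3145.30; OOP now £3145.30. Insurer: £6702 − £3145.30 = £3556.70.
Claim 2 — £2924: 30% coinsurance on £2924 = £877.20. Cost to patient: £877.20. OOP to date £4022.50. Insurer: £2924 − £877.20 = £2046.80.
Claim 3 — £9838: 30% coinsurance on £9838 = £2951.40. Patient owes £2951.40 (running OOP £6973.90). Insurer: £9838 − £2951.40 = £6886.60.
Claim 4 — £13579: 30% coinsurance on £13579 = £4073.70. That would push OOP to £11047.60, over the £9700 cap, so patient pays £9700 − £6973.90 = £2726.10. Insurer: £13579 − £2726.10 = £10852.90.

£10852.90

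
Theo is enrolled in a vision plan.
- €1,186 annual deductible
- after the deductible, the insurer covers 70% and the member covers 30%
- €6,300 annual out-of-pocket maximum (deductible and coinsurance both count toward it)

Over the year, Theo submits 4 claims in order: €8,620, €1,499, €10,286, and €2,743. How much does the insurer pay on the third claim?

Bill 1, €8,620: deductible takes €1,186, €7,434 remains; coinsurance €7,434 × 30% = €2,230.20. Cost to member: €3,416.20. OOP to date €3,416.20. Insurer: €8,620 − €3,416.20 = €5,203.80.
Bill 2, €1,499: deductible already satisfied, so member's share is 30% × €1,499 = €449.70. Cost to member: €449.70. OOP to date €3,865.90. Plan pays €1,499 − €449.70 = €1,049.30.
Bill 3, €10,286: 30% coinsurance on €10,286 = €3,085.80. OOP would hit €6,951.70 > €6,300, so the cap limits the member to €6,300 − €3,865.90 = €2,434.10. Plan pays €10,286 − €2,434.10 = €7,851.90.

€7,851.90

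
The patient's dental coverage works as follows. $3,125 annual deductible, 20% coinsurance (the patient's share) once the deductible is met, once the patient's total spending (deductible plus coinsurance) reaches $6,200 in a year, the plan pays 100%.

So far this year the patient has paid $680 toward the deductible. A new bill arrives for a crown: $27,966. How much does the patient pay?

$5,520

$680 of the $3,125 deductible is already met, leaving $2,445.
The remaining $25,521 (= $27,966 − $2,445) moves to coinsurance.
20% of $25,521 = $5,104.20 falls to the patient.
So the patient owes $2,445 + $5,104.20 = $7,549.20 before any cap.
Year-to-date out-of-pocket would reach $680 + $7,549.20 = $8,229.20, above the $6,200 maximum, so the patient pays only $6,200 − $680 = $5,520.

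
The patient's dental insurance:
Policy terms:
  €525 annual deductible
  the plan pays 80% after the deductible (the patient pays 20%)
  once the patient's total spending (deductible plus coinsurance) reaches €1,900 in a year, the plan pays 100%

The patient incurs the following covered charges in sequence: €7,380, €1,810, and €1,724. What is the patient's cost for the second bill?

Bill 1, €7,380: €525 to deductible, leaving €6,855; coinsurance €6,855 × 20% = €1,371. Patient owes €1,896 (running OOP €1,896).
Bill 2, €1,810: deductible already satisfied, so patient's share is 20% × €1,810 = €362. That would push OOP to €2,258, over the €1,900 cap, so patient pays €1,900 − €1,896 = €4.

€4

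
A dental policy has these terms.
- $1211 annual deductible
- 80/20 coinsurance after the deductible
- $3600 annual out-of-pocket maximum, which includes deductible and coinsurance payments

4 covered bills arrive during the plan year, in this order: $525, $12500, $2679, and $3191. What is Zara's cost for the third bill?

Bill 1, $525: fully absorbed by the deductible. Patient pays $525; OOP now $525.
Bill 2, $12500: $686 finishes the deductible; $11814 goes to coinsurance; 20% of $11814 = $2362.80. Patient pays $3048.80; OOP now $3573.80.
Bill 3, $2679: deductible already satisfied, so patient's share is 20% × $2679 = $535.80. OOP would hit $4109.60 > $3600, so the cap limits the patient to $3600 − $3573.80 = $26.20.

$26.20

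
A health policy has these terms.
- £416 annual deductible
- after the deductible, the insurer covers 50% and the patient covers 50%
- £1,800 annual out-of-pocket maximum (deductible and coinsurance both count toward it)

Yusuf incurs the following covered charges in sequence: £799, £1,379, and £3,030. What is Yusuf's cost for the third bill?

Claim 1 (£799): £416 to deductible, leaving £383; patient's 50% is £191.50. Cost to patient: £607.50. OOP to date £607.50.
Claim 2 (£1,379): deductible already satisfied, so patient's share is 50% × £1,379 = £689.50. Patient owes £689.50 (running OOP £1,297).
Claim 3 (£3,030): 50% coinsurance on £3,030 = £1,515. Adding that to £1,297 gives £2,812, past the £1,800 cap; patient pays only £1,800 − £1,297 = £503.

£503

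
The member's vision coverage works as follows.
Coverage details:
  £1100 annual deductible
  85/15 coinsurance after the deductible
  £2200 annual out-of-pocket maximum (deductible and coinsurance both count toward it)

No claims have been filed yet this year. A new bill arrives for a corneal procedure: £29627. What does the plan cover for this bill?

£27427

Deductible not yet touched, so the first £1100 of the bill goes to the deductible.
The remaining £28527 (= £29627 − £1100) moves to coinsurance.
Member's 15% share of £28527 is £4279.05.
Member responsibility before any cap: £1100 + £4279.05 = £5379.05.
Adding £5379.05 to the £0 already spent would give £5379.05, which exceeds the £2200 cap; the member pays just £2200 − £0 = £2200.
The plan picks up £29627 − £2200 = £27427.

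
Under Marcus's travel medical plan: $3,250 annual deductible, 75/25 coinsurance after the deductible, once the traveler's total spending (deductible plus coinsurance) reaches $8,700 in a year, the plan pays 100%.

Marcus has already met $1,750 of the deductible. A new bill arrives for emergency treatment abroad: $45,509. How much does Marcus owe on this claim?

Deductible still to meet: $3,250 − $1,750 = $1,500.
That leaves $45,509 − $1,500 = $44,009 for coinsurance.
25% of $44,009 = $11,002.25 falls to the traveler.
That puts the traveler's cost at $1,500 + $11,002.25 = $12,502.25 before any cap.
Year-to-date out-of-pocket would reach $1,750 + $12,502.25 = $14,252.25, above the $8,700 maximum, so the traveler pays only $8,700 − $1,750 = $6,950.

$6,950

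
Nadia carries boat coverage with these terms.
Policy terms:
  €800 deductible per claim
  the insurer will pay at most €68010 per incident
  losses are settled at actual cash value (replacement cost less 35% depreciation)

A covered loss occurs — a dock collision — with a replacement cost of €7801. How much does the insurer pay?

€4270.65

Actual cash value after 35% depreciation: €7801 × 65% = €5070.65.
Subtract the deductible: €5070.65 − €800 = €4270.65.
€4270.65 is within the €68010 limit, so the insurer pays €4270.65.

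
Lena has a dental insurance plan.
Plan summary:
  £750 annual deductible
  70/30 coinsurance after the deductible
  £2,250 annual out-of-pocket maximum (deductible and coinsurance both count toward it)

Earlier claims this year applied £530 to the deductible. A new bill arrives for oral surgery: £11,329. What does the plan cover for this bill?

£9,609

£530 of the £750 deductible is already met, leaving £220.
The remaining £11,109 (= £11,329 − £220) moves to coinsurance.
30% of £11,109 = £3,332.70 falls to the patient.
So the patient owes £220 + £3,332.70 = £3,552.70 before any cap.
Adding £3,552.70 to the £530 already spent would give £4,082.70, which exceeds the £2,250 cap; the patient pays just £2,250 − £530 = £1,720.
Insurer pays the balance: £11,329 − £1,720 = £9,609.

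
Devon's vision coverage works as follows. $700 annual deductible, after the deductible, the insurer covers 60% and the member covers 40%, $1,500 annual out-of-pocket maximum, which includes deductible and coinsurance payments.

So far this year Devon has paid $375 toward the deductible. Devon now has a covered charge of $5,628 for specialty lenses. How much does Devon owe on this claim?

Deductible still to meet: $700 − $375 = $325.
After the $325 deductible portion, $5,628 − $325 = $5,303 is subject to coinsurance.
40% of $5,303 = $2,121.20 falls to the member.
So the member owes $325 + $2,121.20 = $2,446.20 before any cap.
That would bring total out-of-pocket to $2,821.20, past the $1,500 cap. The member is capped at $1,500 − $375 = $1,125 on this claim.

$1,125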